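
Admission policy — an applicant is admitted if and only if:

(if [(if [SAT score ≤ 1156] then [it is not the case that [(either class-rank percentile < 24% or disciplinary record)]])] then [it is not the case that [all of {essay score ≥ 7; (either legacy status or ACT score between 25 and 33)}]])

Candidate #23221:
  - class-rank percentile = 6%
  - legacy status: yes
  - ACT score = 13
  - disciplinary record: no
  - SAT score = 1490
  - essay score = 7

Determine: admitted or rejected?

Rejected

Atomic conditions:
  SAT score ≤ 1156: 1490 ≤ 1156 is false
  class-rank percentile < 24%: 6 < 24 is true
  disciplinary record: no → false
  essay score ≥ 7: 7 ≥ 7 is true
  legacy status: yes → true
  ACT score between 25 and 33: 13 in [25, 33] is false
Combine:
[1.2.1] true OR false = true
[1.2] NOT true = false
[1] false → false (antecedent false ⇒ implication holds) = true
[2.1.2] true OR false = true
[2.1] true AND true = true
[2] NOT true = false
[root] true → false = false
Overall: false → rejected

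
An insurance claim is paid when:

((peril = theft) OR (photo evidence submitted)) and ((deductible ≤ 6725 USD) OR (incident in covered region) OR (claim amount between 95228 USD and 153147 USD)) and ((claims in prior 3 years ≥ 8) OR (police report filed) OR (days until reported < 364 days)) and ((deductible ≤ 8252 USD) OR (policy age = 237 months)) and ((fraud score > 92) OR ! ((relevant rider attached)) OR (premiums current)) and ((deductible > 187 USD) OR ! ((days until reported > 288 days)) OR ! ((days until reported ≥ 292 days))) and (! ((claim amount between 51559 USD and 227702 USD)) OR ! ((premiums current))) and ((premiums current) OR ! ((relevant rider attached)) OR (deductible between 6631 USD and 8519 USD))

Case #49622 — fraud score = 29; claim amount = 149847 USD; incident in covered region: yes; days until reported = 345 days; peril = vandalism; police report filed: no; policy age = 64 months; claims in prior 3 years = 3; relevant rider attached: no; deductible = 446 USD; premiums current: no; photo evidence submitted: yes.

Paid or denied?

Atomic conditions:
  peril = theft: vandalism == theft is false
  photo evidence submitted: yes → true
  deductible ≤ 6725 USD: 446 ≤ 6725 is true
  incident in covered region: yes → true
  claim amount between 95228 USD and 153147 USD: 149847 in [95228, 153147] is true
  claims in prior 3 years ≥ 8: 3 ≥ 8 is false
  police report filed: no → false
  days until reported < 364 days: 345 < 364 is true
  deductible ≤ 8252 USD: 446 ≤ 8252 is true
  policy age = 237 months: 64 == 237 is false
  fraud score > 92: 29 > 92 is false
  relevant rider attached: no → false
  premiums current: no → false
  deductible > 187 USD: 446 > 187 is true
  days until reported > 288 days: 345 > 288 is true
  days until reported ≥ 292 days: 345 ≥ 292 is true
  claim amount between 51559 USD and 227702 USD: 149847 in [51559, 227702] is true
  deductible between 6631 USD and 8519 USD: 446 in [6631, 8519] is false
Combine:
[1] false OR true = true
[2] true OR true OR true = true
[3] false OR false OR true = true
[4] true OR false = true
[5.2] NOT false = true
[5] false OR true OR false = true
[6.2] NOT true = false
[6.3] NOT true = false
[6] true OR false OR false = true
[7.1] NOT true = false
[7.2] NOT false = true
[7] false OR true = true
[8.2] NOT false = true
[8] false OR true OR false = true
[root] true AND true AND true AND true AND true AND true AND true AND true = true
Overall: true → paid

Paid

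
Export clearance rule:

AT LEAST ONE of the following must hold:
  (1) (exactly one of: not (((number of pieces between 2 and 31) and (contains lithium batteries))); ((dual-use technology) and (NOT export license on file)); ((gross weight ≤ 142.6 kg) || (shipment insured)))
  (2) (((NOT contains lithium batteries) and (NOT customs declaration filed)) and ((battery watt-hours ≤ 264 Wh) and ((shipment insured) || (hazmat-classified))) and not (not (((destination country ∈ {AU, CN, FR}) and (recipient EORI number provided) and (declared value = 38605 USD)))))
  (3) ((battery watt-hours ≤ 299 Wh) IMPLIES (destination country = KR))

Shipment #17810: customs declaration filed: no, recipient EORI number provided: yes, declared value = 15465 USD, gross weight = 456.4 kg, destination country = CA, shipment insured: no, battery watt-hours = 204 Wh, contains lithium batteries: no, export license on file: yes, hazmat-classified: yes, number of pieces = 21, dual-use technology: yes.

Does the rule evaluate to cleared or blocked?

Cleared

Atomic conditions:
  number of pieces between 2 and 31: 21 in [2, 31] is true
  contains lithium batteries: no → false
  dual-use technology: yes → true
  NOT export license on file: yes → false
  gross weight ≤ 142.6 kg: 456.4 ≤ 142.6 is false
  shipment insured: no → false
  NOT contains lithium batteries: no → true
  NOT customs declaration filed: no → true
  battery watt-hours ≤ 264 Wh: 204 ≤ 264 is true
  hazmat-classified: yes → true
  destination country ∈ {AU, CN, FR}: CA is not in the set → false
  recipient EORI number provided: yes → true
  declared value = 38605 USD: 15465 == 38605 is false
  battery watt-hours ≤ 299 Wh: 204 ≤ 299 is true
  destination country = KR: CA == KR is false
Combine:
[1.1.1] true AND false = false
[1.1] NOT false = true
[1.2] true AND false = false
[1.3] false OR false = false
[1] exactly-one(true, false, false) = true
[2.1] true AND true = true
[2.2.2] false OR true = true
[2.2] true AND true = true
[2.3.1.1] false AND true AND false = false
[2.3.1] NOT false = true
[2.3] NOT true = false
[2] true AND true AND false = false
[3] true → false = false
[root] true OR false OR false = true
Overall: true → cleared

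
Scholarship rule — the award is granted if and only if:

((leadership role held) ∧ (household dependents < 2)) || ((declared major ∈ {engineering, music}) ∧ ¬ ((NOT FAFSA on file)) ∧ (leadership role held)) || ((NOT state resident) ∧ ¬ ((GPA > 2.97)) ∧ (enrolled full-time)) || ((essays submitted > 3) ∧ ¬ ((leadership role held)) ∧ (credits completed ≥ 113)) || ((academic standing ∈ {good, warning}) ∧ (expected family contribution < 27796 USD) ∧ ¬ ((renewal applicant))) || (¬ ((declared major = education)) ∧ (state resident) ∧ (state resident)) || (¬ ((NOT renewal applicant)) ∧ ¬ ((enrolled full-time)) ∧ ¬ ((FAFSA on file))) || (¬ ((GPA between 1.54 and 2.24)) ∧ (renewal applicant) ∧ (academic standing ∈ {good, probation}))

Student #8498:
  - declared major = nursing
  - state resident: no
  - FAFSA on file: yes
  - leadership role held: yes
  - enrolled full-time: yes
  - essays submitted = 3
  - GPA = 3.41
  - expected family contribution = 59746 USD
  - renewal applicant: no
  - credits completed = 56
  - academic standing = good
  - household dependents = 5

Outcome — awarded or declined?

Atomic conditions:
  leadership role held: yes → true
  household dependents < 2: 5 < 2 is false
  declared major ∈ {engineering, music}: nursing is not in the set → false
  NOT FAFSA on file: yes → false
  NOT state resident: no → true
  GPA > 2.97: 3.41 > 2.97 is true
  enrolled full-time: yes → true
  essays submitted > 3: 3 > 3 is false
  credits completed ≥ 113: 56 ≥ 113 is false
  academic standing ∈ {good, warning}: good is in the set → true
  expected family contribution < 27796 USD: 59746 < 27796 is false
  renewal applicant: no → false
  declared major = education: nursing == education is false
  state resident: no → false
  NOT renewal applicant: no → true
  FAFSA on file: yes → true
  GPA between 1.54 and 2.24: 3.41 in [1.54, 2.24] is false
  academic standing ∈ {good, probation}: good is in the set → true
Combine:
[1] true AND false = false
[2.2] NOT false = true
[2] false AND true AND true = false
[3.2] NOT true = false
[3] true AND false AND true = false
[4.2] NOT true = false
[4] false AND false AND false = false
[5.3] NOT false = true
[5] true AND false AND true = false
[6.1] NOT false = true
[6] true AND false AND false = false
[7.1] NOT true = false
[7.2] NOT true = false
[7.3] NOT true = false
[7] false AND false AND false = false
[8.1] NOT false = true
[8] true AND false AND true = false
[root] false OR false OR false OR false OR false OR false OR false OR false = false
Overall: false → declined

Declined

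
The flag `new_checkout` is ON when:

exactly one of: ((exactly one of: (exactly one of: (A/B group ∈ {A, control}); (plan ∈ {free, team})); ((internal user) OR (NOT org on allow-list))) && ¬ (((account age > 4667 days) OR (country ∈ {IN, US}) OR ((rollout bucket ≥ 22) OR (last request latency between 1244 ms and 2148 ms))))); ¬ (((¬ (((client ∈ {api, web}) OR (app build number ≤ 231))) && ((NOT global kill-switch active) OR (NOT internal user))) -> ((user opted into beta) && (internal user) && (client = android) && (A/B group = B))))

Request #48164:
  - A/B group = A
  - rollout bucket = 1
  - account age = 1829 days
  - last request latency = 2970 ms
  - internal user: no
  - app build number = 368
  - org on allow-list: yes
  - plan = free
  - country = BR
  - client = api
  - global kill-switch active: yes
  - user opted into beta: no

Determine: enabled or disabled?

Disabled

Atomic conditions:
  A/B group ∈ {A, control}: A is in the set → true
  plan ∈ {free, team}: free is in the set → true
  internal user: no → false
  NOT org on allow-list: yes → false
  account age > 4667 days: 1829 > 4667 is false
  country ∈ {IN, US}: BR is not in the set → false
  rollout bucket ≥ 22: 1 ≥ 22 is false
  last request latency between 1244 ms and 2148 ms: 2970 in [1244, 2148] is false
  client ∈ {api, web}: api is in the set → true
  app build number ≤ 231: 368 ≤ 231 is false
  NOT global kill-switch active: yes → false
  NOT internal user: no → true
  user opted into beta: no → false
  client = android: api == android is false
  A/B group = B: A == B is false
Combine:
[1.1.1] exactly-one(true, true) = false
[1.1.2] false OR false = false
[1.1] exactly-one(false, false) = false
[1.2.1.3] false OR false = false
[1.2.1] false OR false OR false = false
[1.2] NOT false = true
[1] false AND true = false
[2.1.1.1.1] true OR false = true
[2.1.1.1] NOT true = false
[2.1.1.2] false OR true = true
[2.1.1] false AND true = false
[2.1.2] false AND false AND false AND false = false
[2.1] false → false (antecedent false ⇒ implication holds) = true
[2] NOT true = false
[root] exactly-one(false, false) = false
Overall: false → disabled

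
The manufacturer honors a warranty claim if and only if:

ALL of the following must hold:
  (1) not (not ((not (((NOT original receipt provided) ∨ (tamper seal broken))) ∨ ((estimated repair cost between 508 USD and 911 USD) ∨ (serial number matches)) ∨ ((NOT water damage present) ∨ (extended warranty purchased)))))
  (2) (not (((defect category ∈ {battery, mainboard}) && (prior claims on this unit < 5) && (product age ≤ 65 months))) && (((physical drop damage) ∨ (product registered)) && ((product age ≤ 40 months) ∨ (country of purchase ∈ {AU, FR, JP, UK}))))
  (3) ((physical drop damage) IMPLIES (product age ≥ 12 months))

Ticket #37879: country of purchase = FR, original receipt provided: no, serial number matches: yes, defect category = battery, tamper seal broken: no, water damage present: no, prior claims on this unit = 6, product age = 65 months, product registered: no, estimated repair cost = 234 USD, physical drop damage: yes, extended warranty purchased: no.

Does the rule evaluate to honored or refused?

Honored

Atomic conditions:
  NOT original receipt provided: no → true
  tamper seal broken: no → false
  estimated repair cost between 508 USD and 911 USD: 234 in [508, 911] is false
  serial number matches: yes → true
  NOT water damage present: no → true
  extended warranty purchased: no → false
  defect category ∈ {battery, mainboard}: battery is in the set → true
  prior claims on this unit < 5: 6 < 5 is false
  product age ≤ 65 months: 65 ≤ 65 is true
  physical drop damage: yes → true
  product registered: no → false
  product age ≤ 40 months: 65 ≤ 40 is false
  country of purchase ∈ {AU, FR, JP, UK}: FR is in the set → true
  product age ≥ 12 months: 65 ≥ 12 is true
Combine:
[1.1.1.1.1] true OR false = true
[1.1.1.1] NOT true = false
[1.1.1.2] false OR true = true
[1.1.1.3] true OR false = true
[1.1.1] false OR true OR true = true
[1.1] NOT true = false
[1] NOT false = true
[2.1.1] true AND false AND true = false
[2.1] NOT false = true
[2.2.1] true OR false = true
[2.2.2] false OR true = true
[2.2] true AND true = true
[2] true AND true = true
[3] true → true = true
[root] true AND true AND true = true
Overall: true → honored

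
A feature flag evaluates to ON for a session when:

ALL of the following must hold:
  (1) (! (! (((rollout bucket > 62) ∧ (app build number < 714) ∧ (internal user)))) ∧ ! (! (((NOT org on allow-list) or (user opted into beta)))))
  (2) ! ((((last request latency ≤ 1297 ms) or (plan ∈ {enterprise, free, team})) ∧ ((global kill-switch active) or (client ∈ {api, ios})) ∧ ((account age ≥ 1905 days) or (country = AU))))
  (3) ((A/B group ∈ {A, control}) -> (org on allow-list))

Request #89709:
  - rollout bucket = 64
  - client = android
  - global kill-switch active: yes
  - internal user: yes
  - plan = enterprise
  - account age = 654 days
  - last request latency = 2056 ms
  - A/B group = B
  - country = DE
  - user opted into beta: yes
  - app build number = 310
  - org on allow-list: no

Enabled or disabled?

Atomic conditions:
  rollout bucket > 62: 64 > 62 is true
  app build number < 714: 310 < 714 is true
  internal user: yes → true
  NOT org on allow-list: no → true
  user opted into beta: yes → true
  last request latency ≤ 1297 ms: 2056 ≤ 1297 is false
  plan ∈ {enterprise, free, team}: enterprise is in the set → true
  global kill-switch active: yes → true
  client ∈ {api, ios}: android is not in the set → false
  account age ≥ 1905 days: 654 ≥ 1905 is false
  country = AU: DE == AU is false
  A/B group ∈ {A, control}: B is not in the set → false
  org on allow-list: no → false
Combine:
[1.1.1.1] true AND true AND true = true
[1.1.1] NOT true = false
[1.1] NOT false = true
[1.2.1.1] true OR true = true
[1.2.1] NOT true = false
[1.2] NOT false = true
[1] true AND true = true
[2.1.1] false OR true = true
[2.1.2] true OR false = true
[2.1.3] false OR false = false
[2.1] true AND true AND false = false
[2] NOT false = true
[3] false → false (antecedent false ⇒ implication holds) = true
[root] true AND true AND true = true
Overall: true → enabled

Enabled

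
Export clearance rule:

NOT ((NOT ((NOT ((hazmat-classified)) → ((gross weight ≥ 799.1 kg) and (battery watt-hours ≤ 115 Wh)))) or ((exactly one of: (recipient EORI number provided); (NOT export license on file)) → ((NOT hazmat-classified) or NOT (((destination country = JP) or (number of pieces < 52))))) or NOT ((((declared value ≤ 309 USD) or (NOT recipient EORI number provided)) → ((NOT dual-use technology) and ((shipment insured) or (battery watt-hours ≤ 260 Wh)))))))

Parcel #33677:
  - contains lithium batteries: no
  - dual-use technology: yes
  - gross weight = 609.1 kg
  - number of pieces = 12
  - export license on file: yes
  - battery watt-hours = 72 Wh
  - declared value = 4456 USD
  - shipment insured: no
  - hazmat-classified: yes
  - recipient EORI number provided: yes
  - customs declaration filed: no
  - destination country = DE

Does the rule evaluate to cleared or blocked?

Atomic conditions:
  hazmat-classified: yes → true
  gross weight ≥ 799.1 kg: 609.1 ≥ 799.1 is false
  battery watt-hours ≤ 115 Wh: 72 ≤ 115 is true
  recipient EORI number provided: yes → true
  NOT export license on file: yes → false
  NOT hazmat-classified: yes → false
  destination country = JP: DE == JP is false
  number of pieces < 52: 12 < 52 is true
  declared value ≤ 309 USD: 4456 ≤ 309 is false
  NOT recipient EORI number provided: yes → false
  NOT dual-use technology: yes → false
  shipment insured: no → false
  battery watt-hours ≤ 260 Wh: 72 ≤ 260 is true
Combine:
[1.1.1.1] NOT true = false
[1.1.1.2] false AND true = false
[1.1.1] false → false (antecedent false ⇒ implication holds) = true
[1.1] NOT true = false
[1.2.1] exactly-one(true, false) = true
[1.2.2.2.1] false OR true = true
[1.2.2.2] NOT true = false
[1.2.2] false OR false = false
[1.2] true → false = false
[1.3.1.1] false OR false = false
[1.3.1.2.2] false OR true = true
[1.3.1.2] false AND true = false
[1.3.1] false → false (antecedent false ⇒ implication holds) = true
[1.3] NOT true = false
[1] false OR false OR false = false
[root] NOT false = true
Overall: true → cleared

Cleared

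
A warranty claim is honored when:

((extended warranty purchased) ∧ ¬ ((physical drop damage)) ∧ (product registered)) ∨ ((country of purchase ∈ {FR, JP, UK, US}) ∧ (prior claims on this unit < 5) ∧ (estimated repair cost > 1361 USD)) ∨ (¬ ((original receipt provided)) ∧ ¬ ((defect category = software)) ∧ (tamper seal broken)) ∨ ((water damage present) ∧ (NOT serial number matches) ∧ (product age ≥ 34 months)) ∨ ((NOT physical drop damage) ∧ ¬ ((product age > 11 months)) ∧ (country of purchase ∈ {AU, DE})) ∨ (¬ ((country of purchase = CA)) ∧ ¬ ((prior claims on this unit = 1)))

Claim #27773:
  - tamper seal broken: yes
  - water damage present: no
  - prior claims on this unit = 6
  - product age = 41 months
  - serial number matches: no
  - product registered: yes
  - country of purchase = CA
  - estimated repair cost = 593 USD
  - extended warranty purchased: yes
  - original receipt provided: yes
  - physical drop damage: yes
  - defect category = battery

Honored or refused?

Refused

Atomic conditions:
  extended warranty purchased: yes → true
  physical drop damage: yes → true
  product registered: yes → true
  country of purchase ∈ {FR, JP, UK, US}: CA is not in the set → false
  prior claims on this unit < 5: 6 < 5 is false
  estimated repair cost > 1361 USD: 593 > 1361 is false
  original receipt provided: yes → true
  defect category = software: battery == software is false
  tamper seal broken: yes → true
  water damage present: no → false
  NOT serial number matches: no → true
  product age ≥ 34 months: 41 ≥ 34 is true
  NOT physical drop damage: yes → false
  product age > 11 months: 41 > 11 is true
  country of purchase ∈ {AU, DE}: CA is not in the set → false
  country of purchase = CA: CA == CA is true
  prior claims on this unit = 1: 6 == 1 is false
Combine:
[1.2] NOT true = false
[1] true AND false AND true = false
[2] false AND false AND false = false
[3.1] NOT true = false
[3.2] NOT false = true
[3] false AND true AND true = false
[4] false AND true AND true = false
[5.2] NOT true = false
[5] false AND false AND false = false
[6.1] NOT true = false
[6.2] NOT false = true
[6] false AND true = false
[root] false OR false OR false OR false OR false OR false = false
Overall: false → refused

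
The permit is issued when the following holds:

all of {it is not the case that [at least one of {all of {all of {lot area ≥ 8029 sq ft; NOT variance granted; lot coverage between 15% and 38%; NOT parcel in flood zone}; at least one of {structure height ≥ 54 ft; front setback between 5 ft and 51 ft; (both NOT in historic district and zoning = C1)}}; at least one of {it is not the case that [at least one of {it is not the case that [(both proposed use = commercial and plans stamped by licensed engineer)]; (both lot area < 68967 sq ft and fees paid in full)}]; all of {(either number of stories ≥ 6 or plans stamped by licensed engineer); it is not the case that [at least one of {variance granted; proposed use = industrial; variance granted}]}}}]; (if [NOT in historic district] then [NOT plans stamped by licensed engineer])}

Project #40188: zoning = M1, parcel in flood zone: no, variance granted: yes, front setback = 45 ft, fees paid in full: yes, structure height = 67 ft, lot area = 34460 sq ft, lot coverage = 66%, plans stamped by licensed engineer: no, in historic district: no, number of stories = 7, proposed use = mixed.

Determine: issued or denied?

Atomic conditions:
  lot area ≥ 8029 sq ft: 34460 ≥ 8029 is true
  NOT variance granted: yes → false
  lot coverage between 15% and 38%: 66 in [15, 38] is false
  NOT parcel in flood zone: no → true
  structure height ≥ 54 ft: 67 ≥ 54 is true
  front setback between 5 ft and 51 ft: 45 in [5, 51] is true
  NOT in historic district: no → true
  zoning = C1: M1 == C1 is false
  proposed use = commercial: mixed == commercial is false
  plans stamped by licensed engineer: no → false
  lot area < 68967 sq ft: 34460 < 68967 is true
  fees paid in full: yes → true
  number of stories ≥ 6: 7 ≥ 6 is true
  variance granted: yes → true
  proposed use = industrial: mixed == industrial is false
  NOT plans stamped by licensed engineer: no → true
Combine:
[1.1.1.1] true AND false AND false AND true = false
[1.1.1.2.3] true AND false = false
[1.1.1.2] true OR true OR false = true
[1.1.1] false AND true = false
[1.1.2.1.1.1.1] false AND false = false
[1.1.2.1.1.1] NOT false = true
[1.1.2.1.1.2] true AND true = true
[1.1.2.1.1] true OR true = true
[1.1.2.1] NOT true = false
[1.1.2.2.1] true OR false = true
[1.1.2.2.2.1] true OR false OR true = true
[1.1.2.2.2] NOT true = false
[1.1.2.2] true AND false = false
[1.1.2] false OR false = false
[1.1] false OR false = false
[1] NOT false = true
[2] true → true = true
[root] true AND true = true
Overall: true → issued

Issued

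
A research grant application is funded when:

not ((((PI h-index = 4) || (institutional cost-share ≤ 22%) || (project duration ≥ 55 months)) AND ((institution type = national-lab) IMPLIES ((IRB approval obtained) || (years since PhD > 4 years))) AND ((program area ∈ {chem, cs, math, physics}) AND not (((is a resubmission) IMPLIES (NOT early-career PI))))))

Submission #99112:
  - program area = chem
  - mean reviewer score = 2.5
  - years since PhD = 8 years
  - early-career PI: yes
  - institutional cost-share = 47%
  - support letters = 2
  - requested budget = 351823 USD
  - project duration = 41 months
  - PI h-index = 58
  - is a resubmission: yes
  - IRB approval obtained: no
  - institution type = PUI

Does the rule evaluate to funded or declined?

Atomic conditions:
  PI h-index = 4: 58 == 4 is false
  institutional cost-share ≤ 22%: 47 ≤ 22 is false
  project duration ≥ 55 months: 41 ≥ 55 is false
  institution type = national-lab: PUI == national-lab is false
  IRB approval obtained: no → false
  years since PhD > 4 years: 8 > 4 is true
  program area ∈ {chem, cs, math, physics}: chem is in the set → true
  is a resubmission: yes → true
  NOT early-career PI: yes → false
Combine:
[1.1] false OR false OR false = false
[1.2.2] false OR true = true
[1.2] false → true (antecedent false ⇒ implication holds) = true
[1.3.2.1] true → false = false
[1.3.2] NOT false = true
[1.3] true AND true = true
[1] false AND true AND true = false
[root] NOT false = true
Overall: true → funded

Funded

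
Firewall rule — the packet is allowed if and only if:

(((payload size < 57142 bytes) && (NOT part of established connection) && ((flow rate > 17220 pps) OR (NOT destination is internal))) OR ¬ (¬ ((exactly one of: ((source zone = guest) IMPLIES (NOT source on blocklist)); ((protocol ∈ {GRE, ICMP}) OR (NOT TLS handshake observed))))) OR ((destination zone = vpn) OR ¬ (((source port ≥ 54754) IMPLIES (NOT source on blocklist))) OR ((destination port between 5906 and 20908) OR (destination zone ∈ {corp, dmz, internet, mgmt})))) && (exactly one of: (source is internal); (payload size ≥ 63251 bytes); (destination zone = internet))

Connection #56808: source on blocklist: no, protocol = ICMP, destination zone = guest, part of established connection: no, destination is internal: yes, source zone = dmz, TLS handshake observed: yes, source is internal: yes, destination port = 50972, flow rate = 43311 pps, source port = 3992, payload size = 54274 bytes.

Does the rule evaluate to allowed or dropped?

Allowed

Atomic conditions:
  payload size < 57142 bytes: 54274 < 57142 is true
  NOT part of established connection: no → true
  flow rate > 17220 pps: 43311 > 17220 is true
  NOT destination is internal: yes → false
  source zone = guest: dmz == guest is false
  NOT source on blocklist: no → true
  protocol ∈ {GRE, ICMP}: ICMP is in the set → true
  NOT TLS handshake observed: yes → false
  destination zone = vpn: guest == vpn is false
  source port ≥ 54754: 3992 ≥ 54754 is false
  destination port between 5906 and 20908: 50972 in [5906, 20908] is false
  destination zone ∈ {corp, dmz, internet, mgmt}: guest is not in the set → false
  source is internal: yes → true
  payload size ≥ 63251 bytes: 54274 ≥ 63251 is false
  destination zone = internet: guest == internet is false
Combine:
[1.1.3] true OR false = true
[1.1] true AND true AND true = true
[1.2.1.1.1] false → true (antecedent false ⇒ implication holds) = true
[1.2.1.1.2] true OR false = true
[1.2.1.1] exactly-one(true, true) = false
[1.2.1] NOT false = true
[1.2] NOT true = false
[1.3.2.1] false → true (antecedent false ⇒ implication holds) = true
[1.3.2] NOT true = false
[1.3.3] false OR false = false
[1.3] false OR false OR false = false
[1] true OR false OR false = true
[2] exactly-one(true, false, false) = true
[root] true AND true = true
Overall: true → allowed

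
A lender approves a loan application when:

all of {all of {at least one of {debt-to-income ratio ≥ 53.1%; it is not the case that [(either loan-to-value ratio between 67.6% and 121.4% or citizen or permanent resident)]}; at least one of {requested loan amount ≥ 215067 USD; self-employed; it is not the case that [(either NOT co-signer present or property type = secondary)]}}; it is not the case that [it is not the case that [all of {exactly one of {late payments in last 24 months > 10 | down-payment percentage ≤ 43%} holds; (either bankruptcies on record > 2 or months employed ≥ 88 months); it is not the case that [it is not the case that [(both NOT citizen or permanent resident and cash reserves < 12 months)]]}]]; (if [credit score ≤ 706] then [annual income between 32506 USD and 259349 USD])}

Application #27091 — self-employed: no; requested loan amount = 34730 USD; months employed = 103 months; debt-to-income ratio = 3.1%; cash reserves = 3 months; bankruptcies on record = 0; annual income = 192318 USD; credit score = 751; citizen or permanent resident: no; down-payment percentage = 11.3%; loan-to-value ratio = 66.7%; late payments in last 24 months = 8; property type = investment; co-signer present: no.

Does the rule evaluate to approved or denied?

Atomic conditions:
  debt-to-income ratio ≥ 53.1%: 3.1 ≥ 53.1 is false
  loan-to-value ratio between 67.6% and 121.4%: 66.7 in [67.6, 121.4] is false
  citizen or permanent resident: no → false
  requested loan amount ≥ 215067 USD: 34730 ≥ 215067 is false
  self-employed: no → false
  NOT co-signer present: no → true
  property type = secondary: investment == secondary is false
  late payments in last 24 months > 10: 8 > 10 is false
  down-payment percentage ≤ 43%: 11.3 ≤ 43 is true
  bankruptcies on record > 2: 0 > 2 is false
  months employed ≥ 88 months: 103 ≥ 88 is true
  NOT citizen or permanent resident: no → true
  cash reserves < 12 months: 3 < 12 is true
  credit score ≤ 706: 751 ≤ 706 is false
  annual income between 32506 USD and 259349 USD: 192318 in [32506, 259349] is true
Combine:
[1.1.2.1] false OR false = false
[1.1.2] NOT false = true
[1.1] false OR true = true
[1.2.3.1] true OR false = true
[1.2.3] NOT true = false
[1.2] false OR false OR false = false
[1] true AND false = false
[2.1.1.1] exactly-one(false, true) = true
[2.1.1.2] false OR true = true
[2.1.1.3.1.1] true AND true = true
[2.1.1.3.1] NOT true = false
[2.1.1.3] NOT false = true
[2.1.1] true AND true AND true = true
[2.1] NOT true = false
[2] NOT false = true
[3] false → true (antecedent false ⇒ implication holds) = true
[root] false AND true AND true = false
Overall: false → denied

Denied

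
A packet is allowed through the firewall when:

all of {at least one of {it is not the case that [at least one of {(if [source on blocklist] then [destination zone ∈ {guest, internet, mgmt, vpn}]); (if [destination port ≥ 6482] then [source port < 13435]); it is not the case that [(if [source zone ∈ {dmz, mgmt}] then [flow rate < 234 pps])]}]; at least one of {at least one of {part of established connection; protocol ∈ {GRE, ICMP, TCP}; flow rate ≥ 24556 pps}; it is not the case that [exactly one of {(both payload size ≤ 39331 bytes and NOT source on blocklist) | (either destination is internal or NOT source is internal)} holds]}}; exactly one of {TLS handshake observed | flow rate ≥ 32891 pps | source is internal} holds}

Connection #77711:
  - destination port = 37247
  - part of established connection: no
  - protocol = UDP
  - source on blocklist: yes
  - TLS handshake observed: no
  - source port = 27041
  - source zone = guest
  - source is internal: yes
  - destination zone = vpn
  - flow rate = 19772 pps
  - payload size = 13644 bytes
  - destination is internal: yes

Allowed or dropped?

Dropped

Atomic conditions:
  source on blocklist: yes → true
  destination zone ∈ {guest, internet, mgmt, vpn}: vpn is in the set → true
  destination port ≥ 6482: 37247 ≥ 6482 is true
  source port < 13435: 27041 < 13435 is false
  source zone ∈ {dmz, mgmt}: guest is not in the set → false
  flow rate < 234 pps: 19772 < 234 is false
  part of established connection: no → false
  protocol ∈ {GRE, ICMP, TCP}: UDP is not in the set → false
  flow rate ≥ 24556 pps: 19772 ≥ 24556 is false
  payload size ≤ 39331 bytes: 13644 ≤ 39331 is true
  NOT source on blocklist: yes → false
  destination is internal: yes → true
  NOT source is internal: yes → false
  TLS handshake observed: no → false
  flow rate ≥ 32891 pps: 19772 ≥ 32891 is false
  source is internal: yes → true
Combine:
[1.1.1.1] true → true = true
[1.1.1.2] true → false = false
[1.1.1.3.1] false → false (antecedent false ⇒ implication holds) = true
[1.1.1.3] NOT true = false
[1.1.1] true OR false OR false = true
[1.1] NOT true = false
[1.2.1] false OR false OR false = false
[1.2.2.1.1] true AND false = false
[1.2.2.1.2] true OR false = true
[1.2.2.1] exactly-one(false, true) = true
[1.2.2] NOT true = false
[1.2] false OR false = false
[1] false OR false = false
[2] exactly-one(false, false, true) = true
[root] false AND true = false
Overall: false → dropped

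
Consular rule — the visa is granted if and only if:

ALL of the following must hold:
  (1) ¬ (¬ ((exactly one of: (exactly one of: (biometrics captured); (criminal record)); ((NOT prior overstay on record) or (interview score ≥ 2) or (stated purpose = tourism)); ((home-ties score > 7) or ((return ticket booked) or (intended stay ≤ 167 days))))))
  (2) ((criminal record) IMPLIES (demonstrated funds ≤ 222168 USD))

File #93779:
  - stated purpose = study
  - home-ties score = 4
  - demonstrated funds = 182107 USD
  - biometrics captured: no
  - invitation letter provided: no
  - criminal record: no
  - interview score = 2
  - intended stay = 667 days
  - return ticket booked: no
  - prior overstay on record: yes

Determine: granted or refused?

Atomic conditions:
  biometrics captured: no → false
  criminal record: no → false
  NOT prior overstay on record: yes → false
  interview score ≥ 2: 2 ≥ 2 is true
  stated purpose = tourism: study == tourism is false
  home-ties score > 7: 4 > 7 is false
  return ticket booked: no → false
  intended stay ≤ 167 days: 667 ≤ 167 is false
  demonstrated funds ≤ 222168 USD: 182107 ≤ 222168 is true
Combine:
[1.1.1.1] exactly-one(false, false) = false
[1.1.1.2] false OR true OR false = true
[1.1.1.3.2] false OR false = false
[1.1.1.3] false OR false = false
[1.1.1] exactly-one(false, true, false) = true
[1.1] NOT true = false
[1] NOT false = true
[2] false → true (antecedent false ⇒ implication holds) = true
[root] true AND true = true
Overall: true → granted

Granted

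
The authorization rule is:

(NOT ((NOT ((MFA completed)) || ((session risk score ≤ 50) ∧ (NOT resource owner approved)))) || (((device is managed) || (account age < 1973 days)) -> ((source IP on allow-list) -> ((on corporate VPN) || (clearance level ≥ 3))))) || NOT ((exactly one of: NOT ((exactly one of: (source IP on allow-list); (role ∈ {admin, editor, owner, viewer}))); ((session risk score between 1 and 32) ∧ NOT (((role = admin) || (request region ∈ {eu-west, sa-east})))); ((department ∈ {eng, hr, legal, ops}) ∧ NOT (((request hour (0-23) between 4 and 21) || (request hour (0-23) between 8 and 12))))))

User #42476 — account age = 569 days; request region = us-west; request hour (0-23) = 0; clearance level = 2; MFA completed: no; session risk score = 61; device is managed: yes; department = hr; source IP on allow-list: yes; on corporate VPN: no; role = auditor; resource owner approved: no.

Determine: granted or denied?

Denied

Atomic conditions:
  MFA completed: no → false
  session risk score ≤ 50: 61 ≤ 50 is false
  NOT resource owner approved: no → true
  device is managed: yes → true
  account age < 1973 days: 569 < 1973 is true
  source IP on allow-list: yes → true
  on corporate VPN: no → false
  clearance level ≥ 3: 2 ≥ 3 is false
  role ∈ {admin, editor, owner, viewer}: auditor is not in the set → false
  session risk score between 1 and 32: 61 in [1, 32] is false
  role = admin: auditor == admin is false
  request region ∈ {eu-west, sa-east}: us-west is not in the set → false
  department ∈ {eng, hr, legal, ops}: hr is in the set → true
  request hour (0-23) between 4 and 21: 0 in [4, 21] is false
  request hour (0-23) between 8 and 12: 0 in [8, 12] is false
Combine:
[1.1.1.1] NOT false = true
[1.1.1.2] false AND true = false
[1.1.1] true OR false = true
[1.1] NOT true = false
[1.2.1] true OR true = true
[1.2.2.2] false OR false = false
[1.2.2] true → false = false
[1.2] true → false = false
[1] false OR false = false
[2.1.1.1] exactly-one(true, false) = true
[2.1.1] NOT true = false
[2.1.2.2.1] false OR false = false
[2.1.2.2] NOT false = true
[2.1.2] false AND true = false
[2.1.3.2.1] false OR false = false
[2.1.3.2] NOT false = true
[2.1.3] true AND true = true
[2.1] exactly-one(false, false, true) = true
[2] NOT true = false
[root] false OR false = false
Overall: false → denied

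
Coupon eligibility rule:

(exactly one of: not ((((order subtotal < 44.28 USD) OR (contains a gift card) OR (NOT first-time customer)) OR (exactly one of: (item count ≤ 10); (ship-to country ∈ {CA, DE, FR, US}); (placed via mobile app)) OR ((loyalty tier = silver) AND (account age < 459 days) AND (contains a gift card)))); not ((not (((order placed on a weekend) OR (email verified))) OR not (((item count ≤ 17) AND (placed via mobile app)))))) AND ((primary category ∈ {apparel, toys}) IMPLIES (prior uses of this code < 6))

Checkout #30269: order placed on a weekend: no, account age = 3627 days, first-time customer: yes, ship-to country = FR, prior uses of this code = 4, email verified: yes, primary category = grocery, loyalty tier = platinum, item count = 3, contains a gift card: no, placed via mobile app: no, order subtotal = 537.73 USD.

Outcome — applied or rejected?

Applied

Atomic conditions:
  order subtotal < 44.28 USD: 537.73 < 44.28 is false
  contains a gift card: no → false
  NOT first-time customer: yes → false
  item count ≤ 10: 3 ≤ 10 is true
  ship-to country ∈ {CA, DE, FR, US}: FR is in the set → true
  placed via mobile app: no → false
  loyalty tier = silver: platinum == silver is false
  account age < 459 days: 3627 < 459 is false
  order placed on a weekend: no → false
  email verified: yes → true
  item count ≤ 17: 3 ≤ 17 is true
  primary category ∈ {apparel, toys}: grocery is not in the set → false
  prior uses of this code < 6: 4 < 6 is true
Combine:
[1.1.1.1] false OR false OR false = false
[1.1.1.2] exactly-one(true, true, false) = false
[1.1.1.3] false AND false AND false = false
[1.1.1] false OR false OR false = false
[1.1] NOT false = true
[1.2.1.1.1] false OR true = true
[1.2.1.1] NOT true = false
[1.2.1.2.1] true AND false = false
[1.2.1.2] NOT false = true
[1.2.1] false OR true = true
[1.2] NOT true = false
[1] exactly-one(true, false) = true
[2] false → true (antecedent false ⇒ implication holds) = true
[root] true AND true = true
Overall: true → applied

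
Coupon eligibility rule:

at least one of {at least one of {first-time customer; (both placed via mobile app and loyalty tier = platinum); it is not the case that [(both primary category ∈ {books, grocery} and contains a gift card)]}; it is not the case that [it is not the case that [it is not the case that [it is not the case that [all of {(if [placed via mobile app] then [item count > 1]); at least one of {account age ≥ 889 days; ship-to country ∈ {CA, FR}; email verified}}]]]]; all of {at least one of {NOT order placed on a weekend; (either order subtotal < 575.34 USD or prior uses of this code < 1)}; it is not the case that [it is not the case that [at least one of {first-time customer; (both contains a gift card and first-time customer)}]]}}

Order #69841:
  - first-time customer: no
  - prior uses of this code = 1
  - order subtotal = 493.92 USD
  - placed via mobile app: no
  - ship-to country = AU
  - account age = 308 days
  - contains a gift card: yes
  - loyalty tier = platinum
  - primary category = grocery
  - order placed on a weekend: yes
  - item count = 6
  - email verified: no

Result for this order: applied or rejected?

Rejected

Atomic conditions:
  first-time customer: no → false
  placed via mobile app: no → false
  loyalty tier = platinum: platinum == platinum is true
  primary category ∈ {books, grocery}: grocery is in the set → true
  contains a gift card: yes → true
  item count > 1: 6 > 1 is true
  account age ≥ 889 days: 308 ≥ 889 is false
  ship-to country ∈ {CA, FR}: AU is not in the set → false
  email verified: no → false
  NOT order placed on a weekend: yes → false
  order subtotal < 575.34 USD: 493.92 < 575.34 is true
  prior uses of this code < 1: 1 < 1 is false
Combine:
[1.2] false AND true = false
[1.3.1] true AND true = true
[1.3] NOT true = false
[1] false OR false OR false = false
[2.1.1.1.1.1] false → true (antecedent false ⇒ implication holds) = true
[2.1.1.1.1.2] false OR false OR false = false
[2.1.1.1.1] true AND false = false
[2.1.1.1] NOT false = true
[2.1.1] NOT true = false
[2.1] NOT false = true
[2] NOT true = false
[3.1.2] true OR false = true
[3.1] false OR true = true
[3.2.1.1.2] true AND false = false
[3.2.1.1] false OR false = false
[3.2.1] NOT false = true
[3.2] NOT true = false
[3] true AND false = false
[root] false OR false OR false = false
Overall: false → rejected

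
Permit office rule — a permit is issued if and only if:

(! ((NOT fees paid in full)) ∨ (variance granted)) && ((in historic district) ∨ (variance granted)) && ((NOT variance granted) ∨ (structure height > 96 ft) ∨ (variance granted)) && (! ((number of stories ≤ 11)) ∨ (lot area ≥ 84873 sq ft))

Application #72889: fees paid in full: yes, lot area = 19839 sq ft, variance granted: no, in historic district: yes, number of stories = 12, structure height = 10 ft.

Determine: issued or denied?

Issued

Atomic conditions:
  NOT fees paid in full: yes → false
  variance granted: no → false
  in historic district: yes → true
  NOT variance granted: no → true
  structure height > 96 ft: 10 > 96 is false
  number of stories ≤ 11: 12 ≤ 11 is false
  lot area ≥ 84873 sq ft: 19839 ≥ 84873 is false
Combine:
[1.1] NOT false = true
[1] true OR false = true
[2] true OR false = true
[3] true OR false OR false = true
[4.1] NOT false = true
[4] true OR false = true
[root] true AND true AND true AND true = true
Overall: true → issued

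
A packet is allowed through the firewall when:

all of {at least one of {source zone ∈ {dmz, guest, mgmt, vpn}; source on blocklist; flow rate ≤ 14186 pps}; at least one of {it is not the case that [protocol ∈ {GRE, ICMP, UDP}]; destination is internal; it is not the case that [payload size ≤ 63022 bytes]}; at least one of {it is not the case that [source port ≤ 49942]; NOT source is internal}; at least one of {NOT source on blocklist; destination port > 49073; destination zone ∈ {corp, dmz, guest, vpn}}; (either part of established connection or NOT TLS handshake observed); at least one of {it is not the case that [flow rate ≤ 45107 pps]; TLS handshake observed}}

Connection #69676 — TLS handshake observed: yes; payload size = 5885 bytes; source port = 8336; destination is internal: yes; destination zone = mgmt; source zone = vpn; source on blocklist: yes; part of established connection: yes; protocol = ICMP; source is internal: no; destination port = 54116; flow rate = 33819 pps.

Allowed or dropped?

Atomic conditions:
  source zone ∈ {dmz, guest, mgmt, vpn}: vpn is in the set → true
  source on blocklist: yes → true
  flow rate ≤ 14186 pps: 33819 ≤ 14186 is false
  protocol ∈ {GRE, ICMP, UDP}: ICMP is in the set → true
  destination is internal: yes → true
  payload size ≤ 63022 bytes: 5885 ≤ 63022 is true
  source port ≤ 49942: 8336 ≤ 49942 is true
  NOT source is internal: no → true
  NOT source on blocklist: yes → false
  destination port > 49073: 54116 > 49073 is true
  destination zone ∈ {corp, dmz, guest, vpn}: mgmt is not in the set → false
  part of established connection: yes → true
  NOT TLS handshake observed: yes → false
  flow rate ≤ 45107 pps: 33819 ≤ 45107 is true
  TLS handshake observed: yes → true
Combine:
[1] true OR true OR false = true
[2.1] NOT true = false
[2.3] NOT true = false
[2] false OR true OR false = true
[3.1] NOT true = false
[3] false OR true = true
[4] false OR true OR false = true
[5] true OR false = true
[6.1] NOT true = false
[6] false OR true = true
[root] true AND true AND true AND true AND true AND true = true
Overall: true → allowed

Allowed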